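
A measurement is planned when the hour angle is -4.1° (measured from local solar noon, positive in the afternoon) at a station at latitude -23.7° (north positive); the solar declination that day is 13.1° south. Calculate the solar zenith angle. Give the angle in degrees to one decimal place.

cos θ_z = sin(-23.7°) sin(-13.1°) + cos(-23.7°) cos(-13.1°) cos(-4.10°) = 0.0911 + 0.8896 = 0.9807.
θ_z = arccos(0.9807) = 11.28°.

11.3°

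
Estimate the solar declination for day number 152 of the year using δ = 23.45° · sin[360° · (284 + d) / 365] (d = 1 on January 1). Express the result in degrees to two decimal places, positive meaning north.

360 × (284 + 152) / 365 = 430.027°; sin(430.027°) = 0.9399.
δ = 23.45 × 0.9399 = 22.041° ≈ +22.04°.

+22.04°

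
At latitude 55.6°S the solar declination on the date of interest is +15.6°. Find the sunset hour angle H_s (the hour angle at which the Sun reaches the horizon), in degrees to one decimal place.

The sunset hour angle satisfies cos H_s = −tan φ tan δ = 0.4078, giving H_s = 65.93°.

65.9°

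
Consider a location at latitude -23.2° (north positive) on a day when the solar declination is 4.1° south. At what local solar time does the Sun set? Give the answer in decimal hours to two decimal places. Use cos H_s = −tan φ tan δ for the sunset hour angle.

18.12 h

The sunset hour angle satisfies cos H_s = −tan φ tan δ = -0.0307, giving H_s = 91.76°.
Sunset is at 12 + H_s/15 = 12 + 6.117 = 18.117 h local solar time.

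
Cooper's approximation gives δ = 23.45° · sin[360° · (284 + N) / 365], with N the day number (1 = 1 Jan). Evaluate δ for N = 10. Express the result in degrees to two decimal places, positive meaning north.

360 × (284 + 10) / 365 = 289.973°; sin(289.973°) = -0.9399.
δ = 23.45 × -0.9399 = -22.041° ≈ -22.04°.

-22.04°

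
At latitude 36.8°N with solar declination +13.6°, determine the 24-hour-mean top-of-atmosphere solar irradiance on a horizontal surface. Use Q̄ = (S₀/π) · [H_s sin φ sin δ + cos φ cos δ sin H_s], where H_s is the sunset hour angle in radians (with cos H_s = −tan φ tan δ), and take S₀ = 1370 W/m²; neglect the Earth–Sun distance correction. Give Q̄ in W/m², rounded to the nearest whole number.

The sunset hour angle satisfies cos H_s = −tan φ tan δ = -0.1810, giving H_s = 100.43°. In radians, H_s = 1.7528.
H_s sin φ sin δ = 1.7528 × 0.5990 × 0.2351 = 0.2468.
cos φ cos δ sin H_s = 0.8007 × 0.9720 × 0.9835 = 0.7654.
Q̄ = (1370/π) × (0.2468 + 0.7654) = 436.08 × 1.0122 = 441.40 W/m².

441 W/m²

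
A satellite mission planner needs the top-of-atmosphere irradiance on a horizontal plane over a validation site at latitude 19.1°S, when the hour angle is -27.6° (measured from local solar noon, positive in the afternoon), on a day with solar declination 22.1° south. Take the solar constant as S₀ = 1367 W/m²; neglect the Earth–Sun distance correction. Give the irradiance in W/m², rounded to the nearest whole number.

cos θ_z = sin φ sin δ + cos φ cos δ cos H = (-0.3272)(-0.3762) + (0.9449)(0.9265)(0.8862) = 0.8989.
Top-of-atmosphere irradiance = S₀ cos θ_z = 1367 × 0.8989 = 1228.80 W/m².

1229 W/m²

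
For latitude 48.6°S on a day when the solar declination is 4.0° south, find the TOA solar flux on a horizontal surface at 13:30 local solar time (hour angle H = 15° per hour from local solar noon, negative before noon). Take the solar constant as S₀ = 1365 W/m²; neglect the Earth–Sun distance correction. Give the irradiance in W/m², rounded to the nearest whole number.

Hour angle H = 15° × (13.5 − 12) = 22.50°.
cos θ_z = sin(-48.6°) sin(-4.0°) + cos(-48.6°) cos(-4.0°) cos(22.50°) = 0.0523 + 0.6095 = 0.6618.
Top-of-atmosphere irradiance = S₀ cos θ_z = 1365 × 0.6618 = 903.36 W/m².

903 W/m²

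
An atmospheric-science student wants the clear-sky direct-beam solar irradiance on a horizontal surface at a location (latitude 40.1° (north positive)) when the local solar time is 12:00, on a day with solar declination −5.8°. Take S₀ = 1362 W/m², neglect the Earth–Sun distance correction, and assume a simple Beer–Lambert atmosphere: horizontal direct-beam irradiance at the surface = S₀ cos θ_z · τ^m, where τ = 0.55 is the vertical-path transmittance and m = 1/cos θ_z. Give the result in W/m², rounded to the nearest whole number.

401 W/m²

Hour angle H = 15° × (12 − 12) = 0.00°.
With φ = 40.1°, δ = -5.8°, H = 0.00°: sin φ sin δ = -0.0651, cos φ cos δ cos H = 0.7610, so cos θ_z = 0.6959.
Air mass m = 1/cos θ_z = 1/0.6959 = 1.437; τ^m = 0.55^1.437 = 0.4235.
Surface direct beam = 1362 × 0.6959 × 0.4235 = 401.40 W/m².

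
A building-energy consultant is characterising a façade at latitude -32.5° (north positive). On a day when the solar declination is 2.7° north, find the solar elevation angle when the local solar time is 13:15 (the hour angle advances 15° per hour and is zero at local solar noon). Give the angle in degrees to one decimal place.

Hour angle H = 15° × (13.25 − 12) = 18.75°.
With φ = -32.5°, δ = 2.7°, H = 18.75°: sin φ sin δ = -0.0253, cos φ cos δ cos H = 0.7977, so cos θ_z = 0.7724.
θ_z = arccos(0.7724) = 39.43°, so the elevation is 90° − 39.43° = 50.57°.

50.6°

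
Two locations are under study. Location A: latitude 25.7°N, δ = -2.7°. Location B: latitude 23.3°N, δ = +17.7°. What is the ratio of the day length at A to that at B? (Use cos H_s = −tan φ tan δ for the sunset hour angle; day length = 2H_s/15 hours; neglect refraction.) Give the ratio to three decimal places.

A: H_s = arccos(−tan 25.7° · tan -2.7°) = 88.70°, so 2H_s/15 = 11.8267 h.
B: H_s = arccos(−tan 23.3° · tan 17.7°) = 97.90°, so 2H_s/15 = 13.0533 h.
Ratio A/B = 11.8267 / 13.0533 = 0.9060.

0.906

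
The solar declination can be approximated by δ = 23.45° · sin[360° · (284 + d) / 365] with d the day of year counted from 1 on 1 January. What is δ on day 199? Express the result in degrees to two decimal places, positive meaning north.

360 × (284 + 199) / 365 = 476.384°; sin(476.384°) = 0.8958.
δ = 23.45 × 0.8958 = 21.007° ≈ +21.01°.

+21.01°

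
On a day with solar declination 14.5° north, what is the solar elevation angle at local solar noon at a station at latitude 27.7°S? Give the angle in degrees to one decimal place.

At local solar noon the hour angle is zero, so the elevation is 90° − |φ − δ| = 90° − |-27.7° − (14.5°)| = 90° − 42.2° = 47.8°.

47.8°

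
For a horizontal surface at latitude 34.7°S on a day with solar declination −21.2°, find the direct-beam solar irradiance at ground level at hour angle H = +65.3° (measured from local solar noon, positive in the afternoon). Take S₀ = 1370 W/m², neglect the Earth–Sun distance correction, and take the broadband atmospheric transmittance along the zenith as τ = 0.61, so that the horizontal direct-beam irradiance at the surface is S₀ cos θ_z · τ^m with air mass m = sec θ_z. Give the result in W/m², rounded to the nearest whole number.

cos θ_z = sin(-34.7°) sin(-21.2°) + cos(-34.7°) cos(-21.2°) cos(65.30°) = 0.2059 + 0.3203 = 0.5262.
Air mass m = 1/cos θ_z = 1/0.5262 = 1.900; τ^m = 0.61^1.900 = 0.3910.
Surface direct beam = 1370 × 0.5262 × 0.3910 = 281.87 W/m².

282 W/m²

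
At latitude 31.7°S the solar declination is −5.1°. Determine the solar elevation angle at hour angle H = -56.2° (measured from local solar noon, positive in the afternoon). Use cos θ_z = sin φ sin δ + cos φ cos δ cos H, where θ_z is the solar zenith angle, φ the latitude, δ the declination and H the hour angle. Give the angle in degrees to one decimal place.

cos θ_z = sin(-31.7°) sin(-5.1°) + cos(-31.7°) cos(-5.1°) cos(-56.20°) = 0.0467 + 0.4714 = 0.5181.
θ_z = arccos(0.5181) = 58.80°, so the elevation is 90° − 58.80° = 31.20°.

31.2°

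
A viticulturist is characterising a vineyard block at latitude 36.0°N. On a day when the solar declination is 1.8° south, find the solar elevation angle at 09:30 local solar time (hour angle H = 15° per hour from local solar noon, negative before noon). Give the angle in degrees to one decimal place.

Hour angle H = 15° × (9.5 − 12) = -37.50°.
With φ = 36.0°, δ = -1.8°, H = -37.50°: sin φ sin δ = -0.0185, cos φ cos δ cos H = 0.6415, so cos θ_z = 0.6230.
θ_z = arccos(0.6230) = 51.46°, so the elevation is 90° − 51.46° = 38.54°.

38.5°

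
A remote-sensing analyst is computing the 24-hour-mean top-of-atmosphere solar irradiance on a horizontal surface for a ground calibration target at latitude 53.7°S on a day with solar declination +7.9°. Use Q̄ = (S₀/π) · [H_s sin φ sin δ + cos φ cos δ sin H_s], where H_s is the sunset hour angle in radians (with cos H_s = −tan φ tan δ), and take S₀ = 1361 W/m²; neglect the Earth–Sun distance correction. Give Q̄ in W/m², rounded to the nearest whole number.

183 W/m²

The sunset hour angle satisfies cos H_s = −tan φ tan δ = 0.1889, giving H_s = 79.11°. In radians, H_s = 1.3807.
H_s sin φ sin δ = 1.3807 × -0.8059 × 0.1374 = -0.1529.
cos φ cos δ sin H_s = 0.5920 × 0.9905 × 0.9820 = 0.5758.
Q̄ = (1361/π) × (-0.1529 + 0.5758) = 433.22 × 0.4229 = 183.21 W/m².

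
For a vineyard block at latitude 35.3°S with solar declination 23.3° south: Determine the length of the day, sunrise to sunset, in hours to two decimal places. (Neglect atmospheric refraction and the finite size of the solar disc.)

14.37 hours

The sunset hour angle satisfies cos H_s = −tan φ tan δ = -0.3049, giving H_s = 107.75°.
Day length = 2 H_s / 15° h⁻¹ = 215.50° / 15 = 14.367 h.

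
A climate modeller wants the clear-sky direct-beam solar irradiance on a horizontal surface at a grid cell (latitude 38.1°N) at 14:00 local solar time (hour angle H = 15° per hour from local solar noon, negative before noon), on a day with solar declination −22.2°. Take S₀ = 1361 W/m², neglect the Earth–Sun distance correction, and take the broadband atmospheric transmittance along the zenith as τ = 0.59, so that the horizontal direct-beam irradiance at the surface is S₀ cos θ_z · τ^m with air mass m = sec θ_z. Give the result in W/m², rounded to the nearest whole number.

144 W/m²

Hour angle H = 15° × (14 − 12) = 30.00°.
cos θ_z = sin φ sin δ + cos φ cos δ cos H = (0.6170)(-0.3778) + (0.7869)(0.9259)(0.8660) = 0.3979.
Air mass m = 1/cos θ_z = 1/0.3979 = 2.513; τ^m = 0.59^2.513 = 0.2656.
Surface direct beam = 1361 × 0.3979 × 0.2656 = 143.83 W/m².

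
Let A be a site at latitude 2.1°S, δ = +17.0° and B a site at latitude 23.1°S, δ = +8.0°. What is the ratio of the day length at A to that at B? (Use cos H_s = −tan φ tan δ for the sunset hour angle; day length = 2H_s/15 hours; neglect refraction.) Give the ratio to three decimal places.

A: H_s = arccos(−tan -2.1° · tan 17.0°) = 89.36°, so 2H_s/15 = 11.9147 h.
B: H_s = arccos(−tan -23.1° · tan 8.0°) = 86.56°, so 2H_s/15 = 11.5413 h.
Ratio A/B = 11.9147 / 11.5413 = 1.0324.

1.032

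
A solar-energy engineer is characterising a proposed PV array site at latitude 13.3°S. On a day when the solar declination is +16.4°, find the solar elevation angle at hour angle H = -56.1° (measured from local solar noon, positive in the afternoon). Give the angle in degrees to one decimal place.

cos θ_z = sin φ sin δ + cos φ cos δ cos H = (-0.2300)(0.2823) + (0.9732)(0.9593)(0.5577) = 0.4557.
θ_z = arccos(0.4557) = 62.89°, so the elevation is 90° − 62.89° = 27.11°.

27.1°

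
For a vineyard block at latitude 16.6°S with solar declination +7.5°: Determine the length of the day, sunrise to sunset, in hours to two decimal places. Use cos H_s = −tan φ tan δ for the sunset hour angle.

11.70 hours

−tan φ tan δ = −(-0.2981)(0.1317) = 0.0393; H_s = arccos(0.0393) = 87.75°.
Day length = 2 H_s / 15° h⁻¹ = 175.50° / 15 = 11.700 h.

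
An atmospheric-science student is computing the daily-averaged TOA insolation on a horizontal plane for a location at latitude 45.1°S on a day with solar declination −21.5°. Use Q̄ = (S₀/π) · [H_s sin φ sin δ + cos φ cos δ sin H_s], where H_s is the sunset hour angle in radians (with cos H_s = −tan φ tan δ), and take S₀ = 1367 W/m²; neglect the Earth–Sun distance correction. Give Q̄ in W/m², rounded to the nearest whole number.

−tan φ tan δ = −(-1.0035)(-0.3939) = -0.3953; H_s = arccos(-0.3953) = 113.28°. In radians, H_s = 1.9771.
H_s sin φ sin δ = 1.9771 × -0.7083 × -0.3665 = 0.5132.
cos φ cos δ sin H_s = 0.7059 × 0.9304 × 0.9186 = 0.6033.
Q̄ = (1367/π) × (0.5132 + 0.6033) = 435.13 × 1.1165 = 485.82 W/m².

486 W/m²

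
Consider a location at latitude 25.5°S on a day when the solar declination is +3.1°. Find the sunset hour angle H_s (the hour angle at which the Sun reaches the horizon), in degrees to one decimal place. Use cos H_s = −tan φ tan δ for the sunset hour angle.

The sunset hour angle satisfies cos H_s = −tan φ tan δ = 0.0258, giving H_s = 88.52°.

88.5°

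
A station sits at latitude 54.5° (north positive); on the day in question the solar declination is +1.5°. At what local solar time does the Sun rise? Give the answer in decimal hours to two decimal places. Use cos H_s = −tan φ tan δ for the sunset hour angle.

5.86 h

−tan φ tan δ = −(1.4019)(0.0262) = -0.0367; H_s = arccos(-0.0367) = 92.10°.
Sunrise is at 12 − H_s/15 = 12 − 6.140 = 5.860 h local solar time.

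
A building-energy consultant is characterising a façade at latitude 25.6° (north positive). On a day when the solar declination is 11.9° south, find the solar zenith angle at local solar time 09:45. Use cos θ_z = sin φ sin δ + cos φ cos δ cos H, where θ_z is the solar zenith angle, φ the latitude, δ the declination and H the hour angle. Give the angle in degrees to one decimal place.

49.9°

Hour angle H = 15° × (9.75 − 12) = -33.75°.
With φ = 25.6°, δ = -11.9°, H = -33.75°: sin φ sin δ = -0.0891, cos φ cos δ cos H = 0.7337, so cos θ_z = 0.6446.
θ_z = arccos(0.6446) = 49.86°.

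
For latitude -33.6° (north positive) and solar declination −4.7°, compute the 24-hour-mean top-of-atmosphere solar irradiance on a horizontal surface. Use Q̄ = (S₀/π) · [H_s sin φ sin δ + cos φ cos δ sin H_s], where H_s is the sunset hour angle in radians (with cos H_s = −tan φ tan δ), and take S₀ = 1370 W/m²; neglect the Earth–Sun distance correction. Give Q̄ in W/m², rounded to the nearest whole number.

394 W/m²

−tan φ tan δ = −(-0.6644)(-0.0822) = -0.0546; H_s = arccos(-0.0546) = 93.13°. In radians, H_s = 1.6254.
H_s sin φ sin δ = 1.6254 × -0.5534 × -0.0819 = 0.0737.
cos φ cos δ sin H_s = 0.8329 × 0.9966 × 0.9985 = 0.8288.
Q̄ = (1370/π) × (0.0737 + 0.8288) = 436.08 × 0.9025 = 393.56 W/m².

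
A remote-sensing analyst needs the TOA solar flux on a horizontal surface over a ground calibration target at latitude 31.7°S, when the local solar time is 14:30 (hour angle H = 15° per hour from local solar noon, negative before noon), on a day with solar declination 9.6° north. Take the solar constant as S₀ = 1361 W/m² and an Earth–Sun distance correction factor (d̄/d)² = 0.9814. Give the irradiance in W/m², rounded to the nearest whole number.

Hour angle H = 15° × (14.5 − 12) = 37.50°.
With φ = -31.7°, δ = 9.6°, H = 37.50°: sin φ sin δ = -0.0876, cos φ cos δ cos H = 0.6655, so cos θ_z = 0.5779.
Top-of-atmosphere irradiance = S₀ (d̄/d)² cos θ_z = 1361 × 0.9814 × 0.5779 = 771.89 W/m².

772 W/m²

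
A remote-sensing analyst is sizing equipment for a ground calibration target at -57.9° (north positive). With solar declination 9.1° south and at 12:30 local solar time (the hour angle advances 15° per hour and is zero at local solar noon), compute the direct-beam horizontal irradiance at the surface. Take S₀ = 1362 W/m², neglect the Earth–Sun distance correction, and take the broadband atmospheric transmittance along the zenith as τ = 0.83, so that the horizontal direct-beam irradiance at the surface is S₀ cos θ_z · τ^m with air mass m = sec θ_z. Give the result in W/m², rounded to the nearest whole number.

670 W/m²

Hour angle H = 15° × (12.5 − 12) = 7.50°.
cos θ_z = sin φ sin δ + cos φ cos δ cos H = (-0.8471)(-0.1582) + (0.5314)(0.9874)(0.9914) = 0.6542.
Air mass m = 1/cos θ_z = 1/0.6542 = 1.529; τ^m = 0.83^1.529 = 0.7521.
Surface direct beam = 1362 × 0.6542 × 0.7521 = 670.14 W/m².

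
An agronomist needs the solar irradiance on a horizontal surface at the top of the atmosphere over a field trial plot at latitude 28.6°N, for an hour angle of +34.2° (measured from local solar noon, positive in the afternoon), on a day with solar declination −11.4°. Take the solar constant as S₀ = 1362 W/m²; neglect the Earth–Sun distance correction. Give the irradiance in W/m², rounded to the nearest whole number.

841 W/m²

cos θ_z = sin(28.6°) sin(-11.4°) + cos(28.6°) cos(-11.4°) cos(34.20°) = -0.0946 + 0.7118 = 0.6172.
Top-of-atmosphere irradiance = S₀ cos θ_z = 1362 × 0.6172 = 840.63 W/m².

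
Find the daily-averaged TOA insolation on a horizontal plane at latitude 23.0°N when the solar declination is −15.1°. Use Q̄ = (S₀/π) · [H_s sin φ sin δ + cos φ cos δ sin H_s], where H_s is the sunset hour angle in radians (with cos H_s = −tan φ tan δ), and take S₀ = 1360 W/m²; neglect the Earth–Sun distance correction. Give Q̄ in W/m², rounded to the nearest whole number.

−tan φ tan δ = −(0.4245)(-0.2698) = 0.1145; H_s = arccos(0.1145) = 83.43°. In radians, H_s = 1.4561.
H_s sin φ sin δ = 1.4561 × 0.3907 × -0.2605 = -0.1482.
cos φ cos δ sin H_s = 0.9205 × 0.9655 × 0.9934 = 0.8829.
Q̄ = (1360/π) × (-0.1482 + 0.8829) = 432.90 × 0.7347 = 318.05 W/m².

318 W/m²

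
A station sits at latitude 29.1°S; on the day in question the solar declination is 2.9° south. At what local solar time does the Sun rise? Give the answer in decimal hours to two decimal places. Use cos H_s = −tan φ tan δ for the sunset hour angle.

−tan φ tan δ = −(-0.5566)(-0.0507) = -0.0282; H_s = arccos(-0.0282) = 91.62°.
Sunrise is at 12 − H_s/15 = 12 − 6.108 = 5.892 h local solar time.

5.89 h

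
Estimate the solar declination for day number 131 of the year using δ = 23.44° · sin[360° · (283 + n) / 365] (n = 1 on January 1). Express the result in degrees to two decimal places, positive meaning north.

360 × (283 + 131) / 365 = 408.329°; sin(408.329°) = 0.7470.
δ = 23.44 × 0.7470 = 17.510° ≈ +17.51°.

+17.51°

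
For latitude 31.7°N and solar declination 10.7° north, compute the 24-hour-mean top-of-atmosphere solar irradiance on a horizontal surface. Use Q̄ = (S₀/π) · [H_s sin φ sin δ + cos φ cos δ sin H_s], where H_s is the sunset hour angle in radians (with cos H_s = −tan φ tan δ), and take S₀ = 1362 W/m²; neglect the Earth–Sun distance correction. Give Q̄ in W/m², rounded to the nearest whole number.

−tan φ tan δ = −(0.6176)(0.1890) = -0.1167; H_s = arccos(-0.1167) = 96.70°. In radians, H_s = 1.6877.
H_s sin φ sin δ = 1.6877 × 0.5255 × 0.1857 = 0.1647.
cos φ cos δ sin H_s = 0.8508 × 0.9826 × 0.9932 = 0.8303.
Q̄ = (1362/π) × (0.1647 + 0.8303) = 433.54 × 0.9950 = 431.37 W/m².

431 W/m²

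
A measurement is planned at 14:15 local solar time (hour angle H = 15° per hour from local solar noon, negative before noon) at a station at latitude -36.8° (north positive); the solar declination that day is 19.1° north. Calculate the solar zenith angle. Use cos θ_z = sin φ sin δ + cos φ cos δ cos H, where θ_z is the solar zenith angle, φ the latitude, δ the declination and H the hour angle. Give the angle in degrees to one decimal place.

64.3°

Hour angle H = 15° × (14.25 − 12) = 33.75°.
cos θ_z = sin φ sin δ + cos φ cos δ cos H = (-0.5990)(0.3272) + (0.8007)(0.9449)(0.8315) = 0.4331.
θ_z = arccos(0.4331) = 64.34°.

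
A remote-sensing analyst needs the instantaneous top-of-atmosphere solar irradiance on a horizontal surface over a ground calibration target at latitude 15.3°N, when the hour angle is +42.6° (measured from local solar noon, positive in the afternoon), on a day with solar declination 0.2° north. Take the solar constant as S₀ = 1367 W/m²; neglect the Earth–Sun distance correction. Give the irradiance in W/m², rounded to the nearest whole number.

972 W/m²

cos θ_z = sin φ sin δ + cos φ cos δ cos H = (0.2639)(0.0035) + (0.9646)(1.0000)(0.7361) = 0.7110.
Top-of-atmosphere irradiance = S₀ cos θ_z = 1367 × 0.7110 = 971.94 W/m².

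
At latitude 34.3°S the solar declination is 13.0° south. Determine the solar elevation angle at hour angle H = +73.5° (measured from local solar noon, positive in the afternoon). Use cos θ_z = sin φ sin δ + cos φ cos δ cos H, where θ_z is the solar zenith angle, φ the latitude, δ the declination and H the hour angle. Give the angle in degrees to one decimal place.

20.8°

cos θ_z = sin φ sin δ + cos φ cos δ cos H = (-0.5635)(-0.2250) + (0.8261)(0.9744)(0.2840) = 0.3554.
θ_z = arccos(0.3554) = 69.18°, so the elevation is 90° − 69.18° = 20.82°.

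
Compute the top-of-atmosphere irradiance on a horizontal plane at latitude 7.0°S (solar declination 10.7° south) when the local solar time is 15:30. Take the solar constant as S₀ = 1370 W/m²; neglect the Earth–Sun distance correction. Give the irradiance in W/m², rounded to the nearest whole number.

844 W/m²

Hour angle H = 15° × (15.5 − 12) = 52.50°.
With φ = -7.0°, δ = -10.7°, H = 52.50°: sin φ sin δ = 0.0226, cos φ cos δ cos H = 0.5937, so cos θ_z = 0.6163.
Top-of-atmosphere irradiance = S₀ cos θ_z = 1370 × 0.6163 = 844.33 W/m².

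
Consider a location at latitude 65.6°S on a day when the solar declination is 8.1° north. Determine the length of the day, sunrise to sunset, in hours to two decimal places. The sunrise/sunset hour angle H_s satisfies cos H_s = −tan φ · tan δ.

−tan φ tan δ = −(-2.2045)(0.1423) = 0.3137; H_s = arccos(0.3137) = 71.72°.
Day length = 2 H_s / 15° h⁻¹ = 143.44° / 15 = 9.563 h.

9.56 hours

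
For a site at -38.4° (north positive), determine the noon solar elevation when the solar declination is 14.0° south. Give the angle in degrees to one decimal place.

At local solar noon the hour angle is zero, so the elevation is 90° − |φ − δ| = 90° − |-38.4° − (-14.0°)| = 90° − 24.4° = 65.6°.

65.6°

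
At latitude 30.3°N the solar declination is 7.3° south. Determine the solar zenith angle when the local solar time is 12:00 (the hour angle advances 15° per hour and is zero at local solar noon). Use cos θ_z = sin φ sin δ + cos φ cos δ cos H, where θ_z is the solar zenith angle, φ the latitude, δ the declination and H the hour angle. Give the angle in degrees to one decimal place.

37.6°

Hour angle H = 15° × (12 − 12) = 0.00°.
cos θ_z = sin φ sin δ + cos φ cos δ cos H = (0.5045)(-0.1271) + (0.8634)(0.9919)(1.0000) = 0.7923.
θ_z = arccos(0.7923) = 37.60°.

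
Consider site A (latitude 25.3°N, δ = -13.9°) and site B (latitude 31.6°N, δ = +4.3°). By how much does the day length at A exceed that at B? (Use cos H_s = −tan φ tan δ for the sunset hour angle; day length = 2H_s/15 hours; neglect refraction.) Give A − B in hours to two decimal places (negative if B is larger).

-1.25 h

A: H_s = arccos(−tan 25.3° · tan -13.9°) = 83.28°, so 2H_s/15 = 11.1040 h.
B: H_s = arccos(−tan 31.6° · tan 4.3°) = 92.65°, so 2H_s/15 = 12.3533 h.
A − B = 11.1040 − 12.3533 = -1.2493 h.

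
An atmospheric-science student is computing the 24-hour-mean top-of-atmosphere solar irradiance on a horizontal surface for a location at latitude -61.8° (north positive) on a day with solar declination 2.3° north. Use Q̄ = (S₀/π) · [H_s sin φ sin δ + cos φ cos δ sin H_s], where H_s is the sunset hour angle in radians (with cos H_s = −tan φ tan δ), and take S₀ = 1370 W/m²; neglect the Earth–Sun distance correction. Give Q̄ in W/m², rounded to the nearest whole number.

−tan φ tan δ = −(-1.8650)(0.0402) = 0.0750; H_s = arccos(0.0750) = 85.70°. In radians, H_s = 1.4957.
H_s sin φ sin δ = 1.4957 × -0.8813 × 0.0401 = -0.0529.
cos φ cos δ sin H_s = 0.4726 × 0.9992 × 0.9972 = 0.4709.
Q̄ = (1370/π) × (-0.0529 + 0.4709) = 436.08 × 0.4180 = 182.28 W/m².

182 W/m²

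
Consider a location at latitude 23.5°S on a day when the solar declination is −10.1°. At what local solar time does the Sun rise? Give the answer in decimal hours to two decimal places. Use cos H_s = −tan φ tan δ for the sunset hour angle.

cos H_s = −tan(-23.5°) · tan(-10.1°) = -0.0775, so H_s = arccos(-0.0775) = 94.44°.
Sunrise is at 12 − H_s/15 = 12 − 6.296 = 5.704 h local solar time.

5.70 h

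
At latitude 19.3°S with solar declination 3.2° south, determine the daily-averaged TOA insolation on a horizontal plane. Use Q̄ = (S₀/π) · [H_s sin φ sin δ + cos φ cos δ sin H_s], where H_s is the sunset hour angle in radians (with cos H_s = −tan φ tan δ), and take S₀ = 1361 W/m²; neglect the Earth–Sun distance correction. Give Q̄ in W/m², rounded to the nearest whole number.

−tan φ tan δ = −(-0.3502)(-0.0559) = -0.0196; H_s = arccos(-0.0196) = 91.12°. In radians, H_s = 1.5903.
H_s sin φ sin δ = 1.5903 × -0.3305 × -0.0558 = 0.0293.
cos φ cos δ sin H_s = 0.9438 × 0.9984 × 0.9998 = 0.9421.
Q̄ = (1361/π) × (0.0293 + 0.9421) = 433.22 × 0.9714 = 420.83 W/m².

421 W/m²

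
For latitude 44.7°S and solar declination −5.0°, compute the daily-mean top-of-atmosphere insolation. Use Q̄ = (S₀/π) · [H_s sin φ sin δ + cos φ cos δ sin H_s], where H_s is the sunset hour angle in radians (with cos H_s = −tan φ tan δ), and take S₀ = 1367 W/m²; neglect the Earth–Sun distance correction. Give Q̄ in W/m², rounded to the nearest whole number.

The sunset hour angle satisfies cos H_s = −tan φ tan δ = -0.0866, giving H_s = 94.97°. In radians, H_s = 1.6575.
H_s sin φ sin δ = 1.6575 × -0.7034 × -0.0872 = 0.1017.
cos φ cos δ sin H_s = 0.7108 × 0.9962 × 0.9962 = 0.7054.
Q̄ = (1367/π) × (0.1017 + 0.7054) = 435.13 × 0.8071 = 351.19 W/m².

351 W/m²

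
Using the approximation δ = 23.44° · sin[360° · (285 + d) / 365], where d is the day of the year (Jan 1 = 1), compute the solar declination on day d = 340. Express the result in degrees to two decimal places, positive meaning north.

-22.79°

360 × (285 + 340) / 365 = 616.438°; sin(616.438°) = -0.9721.
δ = 23.44 × -0.9721 = -22.786° ≈ -22.79°.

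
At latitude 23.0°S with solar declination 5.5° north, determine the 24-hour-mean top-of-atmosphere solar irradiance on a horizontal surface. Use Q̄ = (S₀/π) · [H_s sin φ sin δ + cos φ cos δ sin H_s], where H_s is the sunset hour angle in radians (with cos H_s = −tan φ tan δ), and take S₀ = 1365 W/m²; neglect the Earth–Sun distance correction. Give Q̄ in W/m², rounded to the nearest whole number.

373 W/m²

−tan φ tan δ = −(-0.4245)(0.0963) = 0.0409; H_s = arccos(0.0409) = 87.66°. In radians, H_s = 1.5300.
H_s sin φ sin δ = 1.5300 × -0.3907 × 0.0958 = -0.0573.
cos φ cos δ sin H_s = 0.9205 × 0.9954 × 0.9992 = 0.9155.
Q̄ = (1365/π) × (-0.0573 + 0.9155) = 434.49 × 0.8582 = 372.88 W/m².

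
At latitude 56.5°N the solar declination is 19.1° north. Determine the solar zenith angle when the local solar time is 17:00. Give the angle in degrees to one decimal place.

65.9°

Hour angle H = 15° × (17 − 12) = 75.00°.
cos θ_z = sin(56.5°) sin(19.1°) + cos(56.5°) cos(19.1°) cos(75.00°) = 0.2729 + 0.1350 = 0.4079.
θ_z = arccos(0.4079) = 65.93°.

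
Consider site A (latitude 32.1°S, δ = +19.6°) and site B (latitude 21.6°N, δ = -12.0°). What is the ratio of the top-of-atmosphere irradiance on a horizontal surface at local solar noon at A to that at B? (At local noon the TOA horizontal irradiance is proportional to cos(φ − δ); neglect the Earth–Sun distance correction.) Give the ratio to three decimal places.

0.744

A: cos θ_z = cos(-32.1° − (19.6°)) = 0.6198.
B: cos θ_z = cos(21.6° − (-12.0°)) = 0.8329.
Ratio A/B = 0.6198 / 0.8329 = 0.7441.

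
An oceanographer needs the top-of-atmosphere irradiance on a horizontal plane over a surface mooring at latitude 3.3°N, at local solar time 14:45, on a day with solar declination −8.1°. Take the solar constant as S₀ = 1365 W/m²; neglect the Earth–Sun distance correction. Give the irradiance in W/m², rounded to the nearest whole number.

1003 W/m²

Hour angle H = 15° × (14.75 − 12) = 41.25°.
cos θ_z = sin φ sin δ + cos φ cos δ cos H = (0.0576)(-0.1409) + (0.9983)(0.9900)(0.7518) = 0.7349.
Top-of-atmosphere irradiance = S₀ cos θ_z = 1365 × 0.7349 = 1003.14 W/m².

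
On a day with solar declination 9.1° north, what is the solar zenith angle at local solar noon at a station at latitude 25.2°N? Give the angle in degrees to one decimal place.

At local solar noon the hour angle is zero, so the zenith angle is |φ − δ| = |25.2° − (9.1°)| = 16.1°.

16.1°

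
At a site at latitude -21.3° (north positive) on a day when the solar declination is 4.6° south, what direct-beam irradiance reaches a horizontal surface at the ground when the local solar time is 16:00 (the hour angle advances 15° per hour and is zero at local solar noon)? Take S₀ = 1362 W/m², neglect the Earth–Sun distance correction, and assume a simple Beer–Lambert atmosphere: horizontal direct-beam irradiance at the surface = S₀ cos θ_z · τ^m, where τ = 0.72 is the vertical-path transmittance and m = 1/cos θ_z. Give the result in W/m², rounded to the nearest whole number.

345 W/m²

Hour angle H = 15° × (16 − 12) = 60.00°.
cos θ_z = sin(-21.3°) sin(-4.6°) + cos(-21.3°) cos(-4.6°) cos(60.00°) = 0.0291 + 0.4643 = 0.4934.
Air mass m = 1/cos θ_z = 1/0.4934 = 2.027; τ^m = 0.72^2.027 = 0.5138.
Surface direct beam = 1362 × 0.4934 × 0.5138 = 345.28 W/m².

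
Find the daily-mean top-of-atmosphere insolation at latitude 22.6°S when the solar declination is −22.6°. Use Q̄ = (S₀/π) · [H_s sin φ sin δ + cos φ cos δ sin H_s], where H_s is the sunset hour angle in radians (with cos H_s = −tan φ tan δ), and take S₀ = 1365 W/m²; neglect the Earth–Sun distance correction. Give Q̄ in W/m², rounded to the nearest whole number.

cos H_s = −tan(-22.6°) · tan(-22.6°) = -0.1733, so H_s = arccos(-0.1733) = 99.98°. In radians, H_s = 1.7450.
H_s sin φ sin δ = 1.7450 × -0.3843 × -0.3843 = 0.2577.
cos φ cos δ sin H_s = 0.9232 × 0.9232 × 0.9849 = 0.8394.
Q̄ = (1365/π) × (0.2577 + 0.8394) = 434.49 × 1.0971 = 476.68 W/m².

477 W/m²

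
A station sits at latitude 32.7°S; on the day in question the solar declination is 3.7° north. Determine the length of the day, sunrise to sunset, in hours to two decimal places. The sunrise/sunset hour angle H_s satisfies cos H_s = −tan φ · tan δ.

11.68 hours

The sunset hour angle satisfies cos H_s = −tan φ tan δ = 0.0415, giving H_s = 87.62°.
Day length = 2 H_s / 15° h⁻¹ = 175.24° / 15 = 11.683 h.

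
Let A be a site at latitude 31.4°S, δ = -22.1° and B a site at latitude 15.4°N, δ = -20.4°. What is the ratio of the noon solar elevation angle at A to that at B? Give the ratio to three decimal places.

1.489

A: 90° − |-31.4 − (-22.1)| = 80.70°.
B: 90° − |15.4 − (-20.4)| = 54.20°.
Ratio A/B = 80.7000 / 54.2000 = 1.4889.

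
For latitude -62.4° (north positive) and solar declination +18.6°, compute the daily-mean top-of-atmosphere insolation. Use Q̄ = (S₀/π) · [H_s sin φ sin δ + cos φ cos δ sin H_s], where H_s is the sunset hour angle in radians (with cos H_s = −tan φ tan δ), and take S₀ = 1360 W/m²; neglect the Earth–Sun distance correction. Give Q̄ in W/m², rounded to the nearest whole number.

−tan φ tan δ = −(-1.9128)(0.3365) = 0.6437; H_s = arccos(0.6437) = 49.93°. In radians, H_s = 0.8714.
H_s sin φ sin δ = 0.8714 × -0.8862 × 0.3190 = -0.2463.
cos φ cos δ sin H_s = 0.4633 × 0.9478 × 0.7652 = 0.3360.
Q̄ = (1360/π) × (-0.2463 + 0.3360) = 432.90 × 0.0897 = 38.83 W/m².

39 W/m²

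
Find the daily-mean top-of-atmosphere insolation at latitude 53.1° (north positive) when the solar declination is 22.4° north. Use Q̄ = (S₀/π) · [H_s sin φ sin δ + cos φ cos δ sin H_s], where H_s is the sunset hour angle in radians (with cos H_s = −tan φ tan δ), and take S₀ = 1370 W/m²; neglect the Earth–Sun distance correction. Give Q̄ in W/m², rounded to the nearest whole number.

488 W/m²

−tan φ tan δ = −(1.3319)(0.4122) = -0.5490; H_s = arccos(-0.5490) = 123.30°. In radians, H_s = 2.1520.
H_s sin φ sin δ = 2.1520 × 0.7997 × 0.3811 = 0.6559.
cos φ cos δ sin H_s = 0.6004 × 0.9245 × 0.8358 = 0.4639.
Q̄ = (1370/π) × (0.6559 + 0.4639) = 436.08 × 1.1198 = 488.32 W/m².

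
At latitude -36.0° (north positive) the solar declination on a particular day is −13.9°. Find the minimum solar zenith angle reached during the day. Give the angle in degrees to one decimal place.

At local solar noon the hour angle is zero, so the zenith angle is |φ − δ| = |-36.0° − (-13.9°)| = 22.1°.

22.1°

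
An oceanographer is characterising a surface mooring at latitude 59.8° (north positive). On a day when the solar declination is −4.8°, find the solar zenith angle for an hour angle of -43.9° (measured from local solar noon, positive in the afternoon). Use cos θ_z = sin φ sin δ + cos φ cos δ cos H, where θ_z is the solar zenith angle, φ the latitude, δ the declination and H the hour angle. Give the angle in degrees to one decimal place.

73.2°

With φ = 59.8°, δ = -4.8°, H = -43.90°: sin φ sin δ = -0.0723, cos φ cos δ cos H = 0.3612, so cos θ_z = 0.2889.
θ_z = arccos(0.2889) = 73.21°.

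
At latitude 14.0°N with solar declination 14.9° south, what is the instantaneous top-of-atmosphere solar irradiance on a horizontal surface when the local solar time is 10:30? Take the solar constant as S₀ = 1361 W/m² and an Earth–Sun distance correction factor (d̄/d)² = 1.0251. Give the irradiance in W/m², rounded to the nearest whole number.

1122 W/m²

Hour angle H = 15° × (10.5 − 12) = -22.50°.
With φ = 14.0°, δ = -14.9°, H = -22.50°: sin φ sin δ = -0.0622, cos φ cos δ cos H = 0.8663, so cos θ_z = 0.8041.
Top-of-atmosphere irradiance = S₀ (d̄/d)² cos θ_z = 1361 × 1.0251 × 0.8041 = 1121.85 W/m².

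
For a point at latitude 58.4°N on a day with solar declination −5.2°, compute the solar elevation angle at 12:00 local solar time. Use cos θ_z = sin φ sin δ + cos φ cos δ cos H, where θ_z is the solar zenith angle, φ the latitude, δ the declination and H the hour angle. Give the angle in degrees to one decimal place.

26.4°

Hour angle H = 15° × (12 − 12) = 0.00°.
cos θ_z = sin(58.4°) sin(-5.2°) + cos(58.4°) cos(-5.2°) cos(0.00°) = -0.0772 + 0.5218 = 0.4446.
θ_z = arccos(0.4446) = 63.60°, so the elevation is 90° − 63.60° = 26.40°.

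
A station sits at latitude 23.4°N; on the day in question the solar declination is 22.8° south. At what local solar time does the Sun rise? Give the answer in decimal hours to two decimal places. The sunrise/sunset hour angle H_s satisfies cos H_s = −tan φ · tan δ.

6.70 h

The sunset hour angle satisfies cos H_s = −tan φ tan δ = 0.1819, giving H_s = 79.52°.
Sunrise is at 12 − H_s/15 = 12 − 5.301 = 6.699 h local solar time.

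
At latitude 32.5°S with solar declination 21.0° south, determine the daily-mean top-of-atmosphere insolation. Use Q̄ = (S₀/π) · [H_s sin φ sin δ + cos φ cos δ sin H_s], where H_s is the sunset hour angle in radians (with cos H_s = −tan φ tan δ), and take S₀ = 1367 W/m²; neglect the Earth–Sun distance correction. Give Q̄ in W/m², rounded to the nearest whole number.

The sunset hour angle satisfies cos H_s = −tan φ tan δ = -0.2445, giving H_s = 104.15°. In radians, H_s = 1.8178.
H_s sin φ sin δ = 1.8178 × -0.5373 × -0.3584 = 0.3501.
cos φ cos δ sin H_s = 0.8434 × 0.9336 × 0.9696 = 0.7635.
Q̄ = (1367/π) × (0.3501 + 0.7635) = 435.13 × 1.1136 = 484.56 W/m².

485 W/m²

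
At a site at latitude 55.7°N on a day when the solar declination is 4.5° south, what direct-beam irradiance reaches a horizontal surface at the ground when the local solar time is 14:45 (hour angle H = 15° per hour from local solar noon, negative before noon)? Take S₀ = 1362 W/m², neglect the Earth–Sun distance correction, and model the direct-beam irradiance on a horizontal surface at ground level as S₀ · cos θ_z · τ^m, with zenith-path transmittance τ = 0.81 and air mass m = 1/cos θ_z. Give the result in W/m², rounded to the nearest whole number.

270 W/m²

Hour angle H = 15° × (14.75 − 12) = 41.25°.
cos θ_z = sin(55.7°) sin(-4.5°) + cos(55.7°) cos(-4.5°) cos(41.25°) = -0.0648 + 0.4224 = 0.3576.
Air mass m = 1/cos θ_z = 1/0.3576 = 2.796; τ^m = 0.81^2.796 = 0.5548.
Surface direct beam = 1362 × 0.3576 × 0.5548 = 270.22 W/m².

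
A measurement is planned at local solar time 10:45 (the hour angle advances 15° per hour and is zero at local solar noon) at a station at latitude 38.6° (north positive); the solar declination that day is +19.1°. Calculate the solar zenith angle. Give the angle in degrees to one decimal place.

25.4°

Hour angle H = 15° × (10.75 − 12) = -18.75°.
cos θ_z = sin φ sin δ + cos φ cos δ cos H = (0.6239)(0.3272) + (0.7815)(0.9449)(0.9469) = 0.9034.
θ_z = arccos(0.9034) = 25.39°.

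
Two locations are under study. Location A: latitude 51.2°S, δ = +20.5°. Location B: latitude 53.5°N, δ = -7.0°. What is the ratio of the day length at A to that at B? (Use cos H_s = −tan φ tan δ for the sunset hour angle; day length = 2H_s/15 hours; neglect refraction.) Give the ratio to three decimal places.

0.774

A: H_s = arccos(−tan -51.2° · tan 20.5°) = 62.29°, so 2H_s/15 = 8.3053 h.
B: H_s = arccos(−tan 53.5° · tan -7.0°) = 80.45°, so 2H_s/15 = 10.7267 h.
Ratio A/B = 8.3053 / 10.7267 = 0.7743.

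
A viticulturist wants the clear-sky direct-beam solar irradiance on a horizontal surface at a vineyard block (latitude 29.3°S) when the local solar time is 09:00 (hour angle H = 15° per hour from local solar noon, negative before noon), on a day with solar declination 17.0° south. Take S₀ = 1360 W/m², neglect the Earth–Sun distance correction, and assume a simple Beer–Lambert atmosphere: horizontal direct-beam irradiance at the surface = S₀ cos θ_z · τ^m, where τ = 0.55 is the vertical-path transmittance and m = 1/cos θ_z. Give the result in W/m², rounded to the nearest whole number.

441 W/m²

Hour angle H = 15° × (9 − 12) = -45.00°.
cos θ_z = sin φ sin δ + cos φ cos δ cos H = (-0.4894)(-0.2924) + (0.8721)(0.9563)(0.7071) = 0.7328.
Air mass m = 1/cos θ_z = 1/0.7328 = 1.365; τ^m = 0.55^1.365 = 0.4422.
Surface direct beam = 1360 × 0.7328 × 0.4422 = 440.70 W/m².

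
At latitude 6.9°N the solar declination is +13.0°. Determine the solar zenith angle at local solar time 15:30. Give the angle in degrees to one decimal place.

Hour angle H = 15° × (15.5 − 12) = 52.50°.
cos θ_z = sin φ sin δ + cos φ cos δ cos H = (0.1201)(0.2250) + (0.9928)(0.9744)(0.6088) = 0.6160.
θ_z = arccos(0.6160) = 51.98°.

52.0°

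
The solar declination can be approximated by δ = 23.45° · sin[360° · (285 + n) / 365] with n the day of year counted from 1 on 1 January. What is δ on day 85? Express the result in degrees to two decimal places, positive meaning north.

+2.02°

360 × (285 + 85) / 365 = 364.932°; sin(364.932°) = 0.0860.
δ = 23.45 × 0.0860 = 2.017° ≈ +2.02°.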